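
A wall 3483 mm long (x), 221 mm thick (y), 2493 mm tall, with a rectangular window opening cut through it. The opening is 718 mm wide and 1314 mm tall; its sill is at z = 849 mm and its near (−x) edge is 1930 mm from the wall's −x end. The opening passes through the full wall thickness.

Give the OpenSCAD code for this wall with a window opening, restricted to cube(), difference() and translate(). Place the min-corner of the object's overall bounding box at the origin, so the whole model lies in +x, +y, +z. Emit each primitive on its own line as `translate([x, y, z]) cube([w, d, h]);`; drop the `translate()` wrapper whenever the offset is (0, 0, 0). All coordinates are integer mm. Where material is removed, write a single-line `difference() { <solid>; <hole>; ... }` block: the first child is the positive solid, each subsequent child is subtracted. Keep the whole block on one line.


difference() { cube([3483, 221, 2493]); translate([1930, 0, 849]) cube([718, 221, 1314]); }


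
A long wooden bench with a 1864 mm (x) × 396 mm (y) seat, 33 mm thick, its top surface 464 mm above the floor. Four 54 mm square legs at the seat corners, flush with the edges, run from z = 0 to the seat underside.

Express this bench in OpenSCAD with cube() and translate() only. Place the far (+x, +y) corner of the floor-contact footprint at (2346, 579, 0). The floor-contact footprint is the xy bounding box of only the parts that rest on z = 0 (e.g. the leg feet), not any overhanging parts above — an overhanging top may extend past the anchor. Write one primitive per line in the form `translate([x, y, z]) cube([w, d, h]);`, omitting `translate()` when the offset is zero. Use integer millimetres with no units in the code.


// leg_h = 464 − 33 = 431
translate([482, 183, 431]) cube([1864, 396, 33]);
translate([482, 183, 0]) cube([54, 54, 431]);
translate([482, 525, 0]) cube([54, 54, 431]);
translate([2292, 183, 0]) cube([54, 54, 431]);
translate([2292, 525, 0]) cube([54, 54, 431]);


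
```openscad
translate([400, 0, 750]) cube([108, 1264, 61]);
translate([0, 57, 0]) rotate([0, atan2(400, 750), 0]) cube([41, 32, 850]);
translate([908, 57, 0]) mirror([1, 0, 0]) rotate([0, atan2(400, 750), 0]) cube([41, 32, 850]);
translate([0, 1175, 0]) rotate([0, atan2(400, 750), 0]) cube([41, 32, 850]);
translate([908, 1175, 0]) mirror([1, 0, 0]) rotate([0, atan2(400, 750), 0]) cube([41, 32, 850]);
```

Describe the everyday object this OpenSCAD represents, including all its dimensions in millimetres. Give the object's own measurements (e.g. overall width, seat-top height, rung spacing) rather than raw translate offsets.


A sawhorse. A 108×1264×61 mm beam (x, y, z) sits on two A-frame leg pairs. Each pair is two raked legs of 41×32 mm section (32 mm along y) splaying symmetrically in x. Each leg rises 750 mm vertically over 400 mm of horizontal reach and is 850 mm long along its own axis. Every leg's outer bottom edge rests on the floor and its outer top edge meets a bottom edge of the beam — the left legs (tilting toward +x) meet the beam's −x bottom edge, the right legs (their mirror images, tilting toward −x) meet its +x bottom edge — so the leg tops tuck under the beam, the beam's underside is 750 mm above the floor, and the feet are 908 mm apart outside-to-outside with the beam centred between them. The two leg pairs are set in 57 mm from either end of the beam.


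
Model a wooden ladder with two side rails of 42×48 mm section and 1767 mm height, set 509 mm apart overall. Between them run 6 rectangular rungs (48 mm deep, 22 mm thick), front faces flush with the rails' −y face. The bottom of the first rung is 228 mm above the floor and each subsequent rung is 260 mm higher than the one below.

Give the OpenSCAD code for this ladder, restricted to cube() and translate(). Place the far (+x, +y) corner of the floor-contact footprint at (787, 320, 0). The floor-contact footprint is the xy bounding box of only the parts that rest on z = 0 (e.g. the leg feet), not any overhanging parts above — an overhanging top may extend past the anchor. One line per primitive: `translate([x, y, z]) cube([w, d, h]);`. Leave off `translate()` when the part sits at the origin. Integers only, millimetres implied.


// rung span = 509 - 2*42 = 425
// rung[k] z = 228 + k*260
translate([278, 272, 0]) cube([42, 48, 1767]);
translate([745, 272, 0]) cube([42, 48, 1767]);
translate([320, 272, 228]) cube([425, 48, 22]);
translate([320, 272, 488]) cube([425, 48, 22]);
translate([320, 272, 748]) cube([425, 48, 22]);
translate([320, 272, 1008]) cube([425, 48, 22]);
translate([320, 272, 1268]) cube([425, 48, 22]);
translate([320, 272, 1528]) cube([425, 48, 22]);


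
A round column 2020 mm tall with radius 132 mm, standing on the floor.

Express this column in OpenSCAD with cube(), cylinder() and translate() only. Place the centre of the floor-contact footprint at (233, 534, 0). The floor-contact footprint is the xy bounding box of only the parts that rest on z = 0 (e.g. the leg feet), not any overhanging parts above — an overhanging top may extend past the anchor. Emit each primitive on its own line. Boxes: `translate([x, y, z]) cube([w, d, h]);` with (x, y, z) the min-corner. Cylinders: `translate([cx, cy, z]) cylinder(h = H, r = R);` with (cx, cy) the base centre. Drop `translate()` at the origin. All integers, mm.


translate([233, 534, 0]) cylinder(h = 2020, r = 132);


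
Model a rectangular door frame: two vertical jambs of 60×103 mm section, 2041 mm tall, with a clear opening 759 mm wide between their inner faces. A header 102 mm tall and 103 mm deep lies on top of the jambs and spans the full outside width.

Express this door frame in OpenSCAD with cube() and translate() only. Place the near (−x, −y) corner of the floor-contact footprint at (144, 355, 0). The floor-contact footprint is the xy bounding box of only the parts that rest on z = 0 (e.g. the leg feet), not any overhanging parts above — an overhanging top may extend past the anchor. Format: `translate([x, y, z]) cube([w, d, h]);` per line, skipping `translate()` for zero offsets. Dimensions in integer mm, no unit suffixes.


translate([144, 355, 0]) cube([60, 103, 2041]);
translate([963, 355, 0]) cube([60, 103, 2041]);
translate([144, 355, 2041]) cube([879, 103, 102]);


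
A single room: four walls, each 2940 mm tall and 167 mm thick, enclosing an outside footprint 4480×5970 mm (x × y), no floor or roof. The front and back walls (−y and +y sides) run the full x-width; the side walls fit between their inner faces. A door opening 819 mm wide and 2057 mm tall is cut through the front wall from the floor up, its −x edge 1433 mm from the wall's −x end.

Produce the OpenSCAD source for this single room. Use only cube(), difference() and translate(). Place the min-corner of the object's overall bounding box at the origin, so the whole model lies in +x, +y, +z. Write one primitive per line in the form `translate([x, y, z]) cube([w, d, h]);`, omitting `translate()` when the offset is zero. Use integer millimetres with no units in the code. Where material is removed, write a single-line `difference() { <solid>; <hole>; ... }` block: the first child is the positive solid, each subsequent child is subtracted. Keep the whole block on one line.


difference() { cube([4480, 167, 2940]); translate([1433, 0, 0]) cube([819, 167, 2057]); }
translate([0, 5803, 0]) cube([4480, 167, 2940]);
translate([0, 167, 0]) cube([167, 5636, 2940]);
translate([4313, 167, 0]) cube([167, 5636, 2940]);


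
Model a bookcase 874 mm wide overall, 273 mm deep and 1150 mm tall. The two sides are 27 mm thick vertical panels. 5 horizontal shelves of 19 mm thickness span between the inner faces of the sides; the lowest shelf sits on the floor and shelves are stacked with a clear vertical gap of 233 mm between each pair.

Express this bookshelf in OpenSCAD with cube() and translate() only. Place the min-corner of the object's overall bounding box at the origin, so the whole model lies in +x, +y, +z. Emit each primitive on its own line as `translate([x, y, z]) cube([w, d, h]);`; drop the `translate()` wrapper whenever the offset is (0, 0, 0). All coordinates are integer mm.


cube([27, 273, 1150]);
translate([847, 0, 0]) cube([27, 273, 1150]);
translate([27, 0, 0]) cube([820, 273, 19]);
translate([27, 0, 252]) cube([820, 273, 19]);
translate([27, 0, 504]) cube([820, 273, 19]);
translate([27, 0, 756]) cube([820, 273, 19]);
translate([27, 0, 1008]) cube([820, 273, 19]);


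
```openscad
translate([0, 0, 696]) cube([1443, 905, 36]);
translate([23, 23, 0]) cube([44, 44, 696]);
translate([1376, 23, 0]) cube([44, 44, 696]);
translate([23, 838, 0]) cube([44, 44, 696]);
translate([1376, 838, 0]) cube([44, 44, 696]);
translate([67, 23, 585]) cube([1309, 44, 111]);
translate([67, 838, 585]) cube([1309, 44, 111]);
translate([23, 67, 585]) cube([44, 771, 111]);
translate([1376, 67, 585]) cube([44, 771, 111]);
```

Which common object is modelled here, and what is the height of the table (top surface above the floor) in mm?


A table. The table height is 732 mm.

A 1443×905×36 slab sits at z = 696 on four 44 mm square posts — a table. The top surface is at 696 + 36 = 732 mm.


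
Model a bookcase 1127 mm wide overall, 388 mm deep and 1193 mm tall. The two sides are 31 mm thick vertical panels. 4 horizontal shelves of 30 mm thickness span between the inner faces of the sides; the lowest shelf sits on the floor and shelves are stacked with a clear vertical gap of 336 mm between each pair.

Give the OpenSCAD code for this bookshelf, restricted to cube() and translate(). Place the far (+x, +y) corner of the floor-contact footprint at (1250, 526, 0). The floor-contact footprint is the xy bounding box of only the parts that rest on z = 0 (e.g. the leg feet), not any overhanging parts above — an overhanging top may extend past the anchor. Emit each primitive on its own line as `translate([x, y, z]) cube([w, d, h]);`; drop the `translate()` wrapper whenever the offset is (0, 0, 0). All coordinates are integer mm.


translate([123, 138, 0]) cube([31, 388, 1193]);
translate([1219, 138, 0]) cube([31, 388, 1193]);
translate([154, 138, 0]) cube([1065, 388, 30]);
translate([154, 138, 366]) cube([1065, 388, 30]);
translate([154, 138, 732]) cube([1065, 388, 30]);
translate([154, 138, 1098]) cube([1065, 388, 30]);


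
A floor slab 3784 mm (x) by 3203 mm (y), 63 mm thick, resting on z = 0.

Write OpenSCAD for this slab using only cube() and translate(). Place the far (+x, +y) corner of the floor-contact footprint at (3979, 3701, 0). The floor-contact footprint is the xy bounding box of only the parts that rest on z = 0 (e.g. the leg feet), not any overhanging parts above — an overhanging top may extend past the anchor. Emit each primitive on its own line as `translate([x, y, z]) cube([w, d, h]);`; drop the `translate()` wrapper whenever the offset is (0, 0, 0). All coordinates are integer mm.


translate([195, 498, 0]) cube([3784, 3203, 63]);


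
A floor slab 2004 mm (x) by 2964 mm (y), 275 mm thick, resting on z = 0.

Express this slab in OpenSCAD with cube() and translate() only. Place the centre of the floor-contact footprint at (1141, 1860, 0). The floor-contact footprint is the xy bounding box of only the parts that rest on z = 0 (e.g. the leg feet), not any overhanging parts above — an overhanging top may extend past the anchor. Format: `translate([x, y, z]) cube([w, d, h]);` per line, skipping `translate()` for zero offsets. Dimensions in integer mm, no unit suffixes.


translate([139, 378, 0]) cube([2004, 2964, 275]);


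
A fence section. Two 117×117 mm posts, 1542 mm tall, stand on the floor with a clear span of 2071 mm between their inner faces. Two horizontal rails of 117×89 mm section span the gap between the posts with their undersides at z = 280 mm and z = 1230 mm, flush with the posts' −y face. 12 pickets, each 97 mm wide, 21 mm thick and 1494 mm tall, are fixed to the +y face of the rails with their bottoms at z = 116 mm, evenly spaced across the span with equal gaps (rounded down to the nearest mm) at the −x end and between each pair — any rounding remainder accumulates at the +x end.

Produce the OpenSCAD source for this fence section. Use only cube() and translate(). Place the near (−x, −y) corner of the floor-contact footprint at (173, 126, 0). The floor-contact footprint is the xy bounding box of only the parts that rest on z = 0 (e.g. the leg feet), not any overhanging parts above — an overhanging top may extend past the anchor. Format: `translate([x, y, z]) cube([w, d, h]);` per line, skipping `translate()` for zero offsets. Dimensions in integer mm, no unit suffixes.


translate([173, 126, 0]) cube([117, 117, 1542]);
translate([2361, 126, 0]) cube([117, 117, 1542]);
translate([290, 126, 280]) cube([2071, 117, 89]);
translate([290, 126, 1230]) cube([2071, 117, 89]);
translate([359, 243, 116]) cube([97, 21, 1494]);
translate([525, 243, 116]) cube([97, 21, 1494]);
translate([691, 243, 116]) cube([97, 21, 1494]);
translate([857, 243, 116]) cube([97, 21, 1494]);
translate([1023, 243, 116]) cube([97, 21, 1494]);
translate([1189, 243, 116]) cube([97, 21, 1494]);
translate([1355, 243, 116]) cube([97, 21, 1494]);
translate([1521, 243, 116]) cube([97, 21, 1494]);
translate([1687, 243, 116]) cube([97, 21, 1494]);
translate([1853, 243, 116]) cube([97, 21, 1494]);
translate([2019, 243, 116]) cube([97, 21, 1494]);
translate([2185, 243, 116]) cube([97, 21, 1494]);


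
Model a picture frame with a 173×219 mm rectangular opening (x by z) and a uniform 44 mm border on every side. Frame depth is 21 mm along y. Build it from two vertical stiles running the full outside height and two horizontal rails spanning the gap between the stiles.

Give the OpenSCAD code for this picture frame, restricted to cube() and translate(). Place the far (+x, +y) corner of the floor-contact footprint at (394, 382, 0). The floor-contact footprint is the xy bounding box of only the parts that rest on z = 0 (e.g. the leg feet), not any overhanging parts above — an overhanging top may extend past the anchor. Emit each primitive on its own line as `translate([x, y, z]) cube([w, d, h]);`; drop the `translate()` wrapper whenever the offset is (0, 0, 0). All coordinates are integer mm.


translate([133, 361, 0]) cube([44, 21, 307]);
translate([350, 361, 0]) cube([44, 21, 307]);
translate([177, 361, 0]) cube([173, 21, 44]);
translate([177, 361, 263]) cube([173, 21, 44]);


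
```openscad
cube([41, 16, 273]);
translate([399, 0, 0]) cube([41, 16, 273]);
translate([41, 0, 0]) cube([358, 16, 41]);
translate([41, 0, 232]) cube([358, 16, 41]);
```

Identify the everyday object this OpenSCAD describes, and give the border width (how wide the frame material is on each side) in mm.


A picture frame. The border width is 41 mm.

Four thin pieces enclosing a rectangular opening — a picture frame. The two full-height stiles are 273 mm tall; the top rail sits at z = 232 and is 41 mm tall, so the border above the opening is 273 − 232 = 41 mm, matching the stile x-width.


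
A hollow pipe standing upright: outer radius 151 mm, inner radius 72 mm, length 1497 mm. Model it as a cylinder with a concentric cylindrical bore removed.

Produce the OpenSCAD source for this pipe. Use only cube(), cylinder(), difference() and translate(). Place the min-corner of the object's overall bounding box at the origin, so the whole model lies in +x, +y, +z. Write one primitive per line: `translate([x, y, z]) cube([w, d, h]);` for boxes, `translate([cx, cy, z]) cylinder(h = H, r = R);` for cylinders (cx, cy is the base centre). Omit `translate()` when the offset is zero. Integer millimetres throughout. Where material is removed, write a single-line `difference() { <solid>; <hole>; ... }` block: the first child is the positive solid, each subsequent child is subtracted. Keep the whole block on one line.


difference() { translate([151, 151, 0]) cylinder(h = 1497, r = 151); translate([151, 151, 0]) cylinder(h = 1497, r = 72); }


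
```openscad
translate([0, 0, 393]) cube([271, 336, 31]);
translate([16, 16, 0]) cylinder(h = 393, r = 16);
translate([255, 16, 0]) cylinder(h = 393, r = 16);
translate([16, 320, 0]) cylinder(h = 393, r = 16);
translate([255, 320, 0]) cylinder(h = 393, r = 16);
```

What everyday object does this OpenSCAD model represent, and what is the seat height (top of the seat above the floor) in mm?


A stool. The seat height is 424 mm.

A 271×336×31 slab at z = 393 on four corner cylinders — a stool. The seat top is 393 + 31 = 424 mm.


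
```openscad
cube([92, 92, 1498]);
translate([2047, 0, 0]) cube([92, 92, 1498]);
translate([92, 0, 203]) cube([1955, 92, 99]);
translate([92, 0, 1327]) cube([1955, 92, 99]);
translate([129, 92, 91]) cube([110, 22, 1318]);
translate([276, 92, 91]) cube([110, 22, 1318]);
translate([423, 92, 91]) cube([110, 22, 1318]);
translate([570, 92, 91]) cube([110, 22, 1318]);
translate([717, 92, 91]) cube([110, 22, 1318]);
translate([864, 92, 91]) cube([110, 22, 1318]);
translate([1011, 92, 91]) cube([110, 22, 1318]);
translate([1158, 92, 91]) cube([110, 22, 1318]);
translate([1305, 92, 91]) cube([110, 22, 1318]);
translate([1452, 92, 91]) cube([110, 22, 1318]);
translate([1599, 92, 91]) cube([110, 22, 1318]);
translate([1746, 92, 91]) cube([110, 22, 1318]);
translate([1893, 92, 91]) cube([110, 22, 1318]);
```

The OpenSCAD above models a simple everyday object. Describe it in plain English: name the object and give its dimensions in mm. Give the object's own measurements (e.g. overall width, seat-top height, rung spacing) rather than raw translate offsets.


A fence section. Two 92×92 mm posts, 1498 mm tall, stand on the floor with a clear span of 1955 mm between their inner faces. Two horizontal rails of 92×99 mm section span the gap between the posts with their undersides at z = 203 mm and z = 1327 mm, flush with the posts' −y face. 13 pickets, each 110 mm wide, 22 mm thick and 1318 mm tall, are fixed to the +y face of the rails with their bottoms at z = 91 mm, spaced across the span with a 37 mm gap after the −x post and between neighbouring pickets, with 44 mm left before the +x post.


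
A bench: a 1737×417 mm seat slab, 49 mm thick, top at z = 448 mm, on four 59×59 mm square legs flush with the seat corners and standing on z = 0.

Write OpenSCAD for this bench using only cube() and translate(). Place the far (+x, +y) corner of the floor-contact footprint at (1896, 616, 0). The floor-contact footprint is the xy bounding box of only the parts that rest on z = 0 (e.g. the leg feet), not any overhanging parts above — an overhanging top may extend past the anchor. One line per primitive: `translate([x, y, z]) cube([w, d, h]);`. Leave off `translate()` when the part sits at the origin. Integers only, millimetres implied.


translate([159, 199, 399]) cube([1737, 417, 49]);
translate([159, 199, 0]) cube([59, 59, 399]);
translate([159, 557, 0]) cube([59, 59, 399]);
translate([1837, 199, 0]) cube([59, 59, 399]);
translate([1837, 557, 0]) cube([59, 59, 399]);


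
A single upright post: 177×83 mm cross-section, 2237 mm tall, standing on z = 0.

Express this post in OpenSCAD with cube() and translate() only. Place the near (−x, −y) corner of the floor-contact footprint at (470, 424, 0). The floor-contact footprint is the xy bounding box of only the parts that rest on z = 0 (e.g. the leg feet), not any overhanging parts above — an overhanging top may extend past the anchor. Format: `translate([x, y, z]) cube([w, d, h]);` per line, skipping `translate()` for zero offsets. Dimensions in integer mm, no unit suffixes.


translate([470, 424, 0]) cube([177, 83, 2237]);


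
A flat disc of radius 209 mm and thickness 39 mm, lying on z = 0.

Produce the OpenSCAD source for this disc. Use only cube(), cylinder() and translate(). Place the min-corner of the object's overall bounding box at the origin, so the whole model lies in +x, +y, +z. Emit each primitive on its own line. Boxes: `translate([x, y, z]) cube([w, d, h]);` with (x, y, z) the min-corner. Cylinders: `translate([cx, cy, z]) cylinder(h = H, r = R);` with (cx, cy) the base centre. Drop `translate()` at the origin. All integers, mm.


translate([209, 209, 0]) cylinder(h = 39, r = 209);


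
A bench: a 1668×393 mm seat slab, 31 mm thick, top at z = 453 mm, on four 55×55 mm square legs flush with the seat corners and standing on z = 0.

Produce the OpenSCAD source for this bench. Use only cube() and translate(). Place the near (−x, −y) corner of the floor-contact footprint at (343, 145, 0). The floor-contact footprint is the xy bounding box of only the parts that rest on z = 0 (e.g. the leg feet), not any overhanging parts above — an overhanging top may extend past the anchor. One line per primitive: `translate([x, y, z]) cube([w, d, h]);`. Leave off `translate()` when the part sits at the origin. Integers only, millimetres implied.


// leg_h = 453 − 31 = 422
translate([343, 145, 422]) cube([1668, 393, 31]);
translate([343, 145, 0]) cube([55, 55, 422]);
translate([343, 483, 0]) cube([55, 55, 422]);
translate([1956, 145, 0]) cube([55, 55, 422]);
translate([1956, 483, 0]) cube([55, 55, 422]);


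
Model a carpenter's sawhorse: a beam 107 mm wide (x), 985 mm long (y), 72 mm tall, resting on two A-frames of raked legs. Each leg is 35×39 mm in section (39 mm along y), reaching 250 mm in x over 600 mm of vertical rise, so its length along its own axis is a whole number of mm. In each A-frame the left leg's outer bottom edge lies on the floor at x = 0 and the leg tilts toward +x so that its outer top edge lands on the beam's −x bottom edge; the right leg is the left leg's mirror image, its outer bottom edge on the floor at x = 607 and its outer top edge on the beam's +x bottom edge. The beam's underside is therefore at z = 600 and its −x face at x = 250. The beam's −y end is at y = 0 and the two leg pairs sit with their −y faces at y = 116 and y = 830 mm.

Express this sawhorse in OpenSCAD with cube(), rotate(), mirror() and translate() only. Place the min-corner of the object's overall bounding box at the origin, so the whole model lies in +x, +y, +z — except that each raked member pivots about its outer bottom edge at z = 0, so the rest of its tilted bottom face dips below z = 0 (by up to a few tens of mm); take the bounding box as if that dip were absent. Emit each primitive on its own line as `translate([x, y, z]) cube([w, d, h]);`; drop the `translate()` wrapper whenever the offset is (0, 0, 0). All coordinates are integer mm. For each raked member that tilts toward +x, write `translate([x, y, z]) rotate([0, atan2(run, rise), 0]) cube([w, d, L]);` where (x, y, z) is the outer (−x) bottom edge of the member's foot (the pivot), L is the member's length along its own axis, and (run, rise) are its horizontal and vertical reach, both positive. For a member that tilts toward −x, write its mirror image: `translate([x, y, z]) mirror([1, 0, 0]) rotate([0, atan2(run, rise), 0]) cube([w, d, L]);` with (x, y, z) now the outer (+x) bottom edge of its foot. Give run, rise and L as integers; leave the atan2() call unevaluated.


translate([250, 0, 600]) cube([107, 985, 72]);
translate([0, 116, 0]) rotate([0, atan2(250, 600), 0]) cube([35, 39, 650]);
translate([607, 116, 0]) mirror([1, 0, 0]) rotate([0, atan2(250, 600), 0]) cube([35, 39, 650]);
translate([0, 830, 0]) rotate([0, atan2(250, 600), 0]) cube([35, 39, 650]);
translate([607, 830, 0]) mirror([1, 0, 0]) rotate([0, atan2(250, 600), 0]) cube([35, 39, 650]);


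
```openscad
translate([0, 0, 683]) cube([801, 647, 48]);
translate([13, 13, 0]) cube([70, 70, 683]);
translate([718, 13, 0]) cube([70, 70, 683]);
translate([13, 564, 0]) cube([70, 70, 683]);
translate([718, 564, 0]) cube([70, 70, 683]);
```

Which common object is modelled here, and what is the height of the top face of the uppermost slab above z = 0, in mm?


A table. The table height is 731 mm.

A 801×647×48 slab sits at z = 683 on four 70 mm square posts — a table. The top surface is at 683 + 48 = 731 mm.


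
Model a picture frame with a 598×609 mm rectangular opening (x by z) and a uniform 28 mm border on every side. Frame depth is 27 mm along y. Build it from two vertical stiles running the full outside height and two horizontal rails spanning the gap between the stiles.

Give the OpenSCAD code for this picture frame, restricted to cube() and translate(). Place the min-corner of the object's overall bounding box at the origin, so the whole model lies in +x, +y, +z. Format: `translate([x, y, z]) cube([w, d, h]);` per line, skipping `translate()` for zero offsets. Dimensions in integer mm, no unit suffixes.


cube([28, 27, 665]);
translate([626, 0, 0]) cube([28, 27, 665]);
translate([28, 0, 0]) cube([598, 27, 28]);
translate([28, 0, 637]) cube([598, 27, 28]);


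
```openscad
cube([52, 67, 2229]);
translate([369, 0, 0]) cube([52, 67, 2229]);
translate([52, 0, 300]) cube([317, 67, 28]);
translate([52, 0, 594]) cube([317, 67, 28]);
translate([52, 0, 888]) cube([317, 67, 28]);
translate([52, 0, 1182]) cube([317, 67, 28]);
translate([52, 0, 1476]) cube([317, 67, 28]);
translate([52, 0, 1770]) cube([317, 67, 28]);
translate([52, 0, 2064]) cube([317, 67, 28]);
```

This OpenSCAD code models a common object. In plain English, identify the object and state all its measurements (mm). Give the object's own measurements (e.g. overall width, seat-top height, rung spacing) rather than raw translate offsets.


A straight ladder. Two 52×67 mm vertical rails, 2229 mm tall, stand 421 mm apart (outside-to-outside) with their front faces coplanar on the −y side. 7 rungs, each 67 mm deep and 28 mm tall, span between the inner faces of the rails, front faces flush with the rails. The lowest rung's underside is at z = 300 mm and rungs are spaced 294 mm apart (underside to underside).


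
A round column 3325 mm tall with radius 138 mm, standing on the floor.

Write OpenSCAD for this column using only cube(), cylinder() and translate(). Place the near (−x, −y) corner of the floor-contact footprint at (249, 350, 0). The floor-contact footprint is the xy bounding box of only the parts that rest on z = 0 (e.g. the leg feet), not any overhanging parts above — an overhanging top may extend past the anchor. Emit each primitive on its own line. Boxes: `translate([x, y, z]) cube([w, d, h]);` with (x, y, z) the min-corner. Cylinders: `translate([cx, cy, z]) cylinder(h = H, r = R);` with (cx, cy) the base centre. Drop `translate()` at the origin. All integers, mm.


translate([387, 488, 0]) cylinder(h = 3325, r = 138);


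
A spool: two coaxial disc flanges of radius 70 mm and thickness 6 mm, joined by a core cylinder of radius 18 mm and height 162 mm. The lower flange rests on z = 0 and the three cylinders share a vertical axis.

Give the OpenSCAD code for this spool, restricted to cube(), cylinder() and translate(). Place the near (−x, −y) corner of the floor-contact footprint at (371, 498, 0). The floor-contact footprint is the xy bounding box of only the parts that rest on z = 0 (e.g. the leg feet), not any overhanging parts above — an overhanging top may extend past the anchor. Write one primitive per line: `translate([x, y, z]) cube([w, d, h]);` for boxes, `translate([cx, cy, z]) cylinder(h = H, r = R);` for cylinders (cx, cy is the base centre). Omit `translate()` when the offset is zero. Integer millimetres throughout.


translate([441, 568, 0]) cylinder(h = 6, r = 70);
translate([441, 568, 6]) cylinder(h = 162, r = 18);
translate([441, 568, 168]) cylinder(h = 6, r = 70);


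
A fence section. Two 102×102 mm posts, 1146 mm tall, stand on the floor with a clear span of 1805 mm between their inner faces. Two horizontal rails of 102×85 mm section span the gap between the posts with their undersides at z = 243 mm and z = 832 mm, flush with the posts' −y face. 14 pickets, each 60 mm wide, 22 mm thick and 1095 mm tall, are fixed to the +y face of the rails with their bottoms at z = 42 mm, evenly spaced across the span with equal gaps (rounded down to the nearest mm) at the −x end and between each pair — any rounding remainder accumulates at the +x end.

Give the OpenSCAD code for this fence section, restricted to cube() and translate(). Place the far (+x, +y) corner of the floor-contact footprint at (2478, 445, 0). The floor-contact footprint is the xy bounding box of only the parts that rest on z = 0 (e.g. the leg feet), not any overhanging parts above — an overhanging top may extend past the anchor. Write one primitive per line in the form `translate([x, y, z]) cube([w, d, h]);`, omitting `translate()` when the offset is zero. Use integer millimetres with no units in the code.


translate([469, 343, 0]) cube([102, 102, 1146]);
translate([2376, 343, 0]) cube([102, 102, 1146]);
translate([571, 343, 243]) cube([1805, 102, 85]);
translate([571, 343, 832]) cube([1805, 102, 85]);
translate([635, 445, 42]) cube([60, 22, 1095]);
translate([759, 445, 42]) cube([60, 22, 1095]);
translate([883, 445, 42]) cube([60, 22, 1095]);
translate([1007, 445, 42]) cube([60, 22, 1095]);
translate([1131, 445, 42]) cube([60, 22, 1095]);
translate([1255, 445, 42]) cube([60, 22, 1095]);
translate([1379, 445, 42]) cube([60, 22, 1095]);
translate([1503, 445, 42]) cube([60, 22, 1095]);
translate([1627, 445, 42]) cube([60, 22, 1095]);
translate([1751, 445, 42]) cube([60, 22, 1095]);
translate([1875, 445, 42]) cube([60, 22, 1095]);
translate([1999, 445, 42]) cube([60, 22, 1095]);
translate([2123, 445, 42]) cube([60, 22, 1095]);
translate([2247, 445, 42]) cube([60, 22, 1095]);


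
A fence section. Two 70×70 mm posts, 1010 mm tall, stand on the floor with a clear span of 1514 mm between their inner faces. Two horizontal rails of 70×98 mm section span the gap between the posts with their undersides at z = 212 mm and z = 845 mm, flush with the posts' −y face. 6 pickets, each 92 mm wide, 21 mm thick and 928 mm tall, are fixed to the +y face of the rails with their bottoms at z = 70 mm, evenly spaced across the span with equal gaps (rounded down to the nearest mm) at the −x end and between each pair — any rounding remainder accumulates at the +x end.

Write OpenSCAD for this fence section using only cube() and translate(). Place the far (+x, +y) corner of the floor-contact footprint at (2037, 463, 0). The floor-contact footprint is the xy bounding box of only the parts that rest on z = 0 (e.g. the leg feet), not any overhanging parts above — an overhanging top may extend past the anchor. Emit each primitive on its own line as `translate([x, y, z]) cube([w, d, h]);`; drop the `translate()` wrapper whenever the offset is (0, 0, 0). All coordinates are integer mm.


translate([383, 393, 0]) cube([70, 70, 1010]);
translate([1967, 393, 0]) cube([70, 70, 1010]);
translate([453, 393, 212]) cube([1514, 70, 98]);
translate([453, 393, 845]) cube([1514, 70, 98]);
translate([590, 463, 70]) cube([92, 21, 928]);
translate([819, 463, 70]) cube([92, 21, 928]);
translate([1048, 463, 70]) cube([92, 21, 928]);
translate([1277, 463, 70]) cube([92, 21, 928]);
translate([1506, 463, 70]) cube([92, 21, 928]);
translate([1735, 463, 70]) cube([92, 21, 928]);


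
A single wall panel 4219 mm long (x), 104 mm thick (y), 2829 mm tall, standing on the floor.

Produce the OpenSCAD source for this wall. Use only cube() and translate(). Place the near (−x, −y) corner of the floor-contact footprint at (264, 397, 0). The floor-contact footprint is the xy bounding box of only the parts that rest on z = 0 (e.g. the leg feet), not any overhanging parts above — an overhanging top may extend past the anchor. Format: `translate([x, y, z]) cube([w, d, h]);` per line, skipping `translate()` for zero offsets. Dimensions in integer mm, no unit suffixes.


translate([264, 397, 0]) cube([4219, 104, 2829]);


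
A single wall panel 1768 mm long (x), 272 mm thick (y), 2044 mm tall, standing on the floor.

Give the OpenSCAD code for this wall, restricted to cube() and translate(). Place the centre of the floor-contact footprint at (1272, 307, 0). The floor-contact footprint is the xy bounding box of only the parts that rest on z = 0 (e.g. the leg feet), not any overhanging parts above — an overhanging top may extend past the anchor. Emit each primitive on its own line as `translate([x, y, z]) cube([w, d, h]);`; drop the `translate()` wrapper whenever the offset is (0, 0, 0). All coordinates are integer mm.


translate([388, 171, 0]) cube([1768, 272, 2044]);


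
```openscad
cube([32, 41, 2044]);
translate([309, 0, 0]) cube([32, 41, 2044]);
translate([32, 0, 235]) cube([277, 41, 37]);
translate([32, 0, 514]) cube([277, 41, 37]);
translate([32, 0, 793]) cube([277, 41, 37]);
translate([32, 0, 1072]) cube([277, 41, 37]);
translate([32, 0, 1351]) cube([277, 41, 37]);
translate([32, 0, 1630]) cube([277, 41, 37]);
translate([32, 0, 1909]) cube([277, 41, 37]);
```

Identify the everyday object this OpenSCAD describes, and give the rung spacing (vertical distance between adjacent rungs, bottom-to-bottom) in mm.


A ladder. The rung spacing is 279 mm.

Two tall 32×41 posts with 7 short bars between them — a ladder. Adjacent rungs sit at z = 235 and z = 514, so the spacing is 514 − 235 = 279 mm.


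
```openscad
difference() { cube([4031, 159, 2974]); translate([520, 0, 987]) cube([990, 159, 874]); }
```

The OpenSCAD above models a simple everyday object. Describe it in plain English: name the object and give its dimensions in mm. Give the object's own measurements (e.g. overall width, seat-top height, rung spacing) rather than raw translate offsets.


A wall 4031 mm long (x), 159 mm thick (y), 2974 mm tall, with a rectangular window opening cut through it. The opening is 990 mm wide and 874 mm tall; its sill is at z = 987 mm and its near (−x) edge is 520 mm from the wall's −x end. The opening passes through the full wall thickness.


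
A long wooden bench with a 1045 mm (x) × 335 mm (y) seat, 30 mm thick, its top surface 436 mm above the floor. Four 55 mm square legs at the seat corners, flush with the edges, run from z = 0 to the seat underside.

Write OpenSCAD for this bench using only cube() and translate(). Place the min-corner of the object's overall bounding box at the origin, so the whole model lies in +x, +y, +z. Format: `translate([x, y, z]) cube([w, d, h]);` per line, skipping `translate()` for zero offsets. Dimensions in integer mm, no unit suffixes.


translate([0, 0, 406]) cube([1045, 335, 30]);
cube([55, 55, 406]);
translate([0, 280, 0]) cube([55, 55, 406]);
translate([990, 0, 0]) cube([55, 55, 406]);
translate([990, 280, 0]) cube([55, 55, 406]);


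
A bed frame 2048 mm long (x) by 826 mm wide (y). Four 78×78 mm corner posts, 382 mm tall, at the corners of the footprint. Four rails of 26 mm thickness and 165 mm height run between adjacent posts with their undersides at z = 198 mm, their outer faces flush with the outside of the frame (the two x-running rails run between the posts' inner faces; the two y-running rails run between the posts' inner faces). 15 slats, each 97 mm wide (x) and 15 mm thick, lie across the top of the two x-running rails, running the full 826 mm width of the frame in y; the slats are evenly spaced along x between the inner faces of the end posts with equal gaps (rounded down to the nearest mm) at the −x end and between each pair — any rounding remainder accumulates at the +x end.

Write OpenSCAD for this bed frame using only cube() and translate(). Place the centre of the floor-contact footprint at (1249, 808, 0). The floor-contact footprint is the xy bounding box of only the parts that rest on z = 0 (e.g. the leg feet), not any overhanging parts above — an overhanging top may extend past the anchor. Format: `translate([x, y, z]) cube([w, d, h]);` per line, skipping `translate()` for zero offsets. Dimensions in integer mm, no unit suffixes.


translate([225, 395, 0]) cube([78, 78, 382]);
translate([225, 1143, 0]) cube([78, 78, 382]);
translate([2195, 395, 0]) cube([78, 78, 382]);
translate([2195, 1143, 0]) cube([78, 78, 382]);
translate([303, 395, 198]) cube([1892, 26, 165]);
translate([303, 1195, 198]) cube([1892, 26, 165]);
translate([225, 473, 198]) cube([26, 670, 165]);
translate([2247, 473, 198]) cube([26, 670, 165]);
translate([330, 395, 363]) cube([97, 826, 15]);
translate([454, 395, 363]) cube([97, 826, 15]);
translate([578, 395, 363]) cube([97, 826, 15]);
translate([702, 395, 363]) cube([97, 826, 15]);
translate([826, 395, 363]) cube([97, 826, 15]);
translate([950, 395, 363]) cube([97, 826, 15]);
translate([1074, 395, 363]) cube([97, 826, 15]);
translate([1198, 395, 363]) cube([97, 826, 15]);
translate([1322, 395, 363]) cube([97, 826, 15]);
translate([1446, 395, 363]) cube([97, 826, 15]);
translate([1570, 395, 363]) cube([97, 826, 15]);
translate([1694, 395, 363]) cube([97, 826, 15]);
translate([1818, 395, 363]) cube([97, 826, 15]);
translate([1942, 395, 363]) cube([97, 826, 15]);
translate([2066, 395, 363]) cube([97, 826, 15]);


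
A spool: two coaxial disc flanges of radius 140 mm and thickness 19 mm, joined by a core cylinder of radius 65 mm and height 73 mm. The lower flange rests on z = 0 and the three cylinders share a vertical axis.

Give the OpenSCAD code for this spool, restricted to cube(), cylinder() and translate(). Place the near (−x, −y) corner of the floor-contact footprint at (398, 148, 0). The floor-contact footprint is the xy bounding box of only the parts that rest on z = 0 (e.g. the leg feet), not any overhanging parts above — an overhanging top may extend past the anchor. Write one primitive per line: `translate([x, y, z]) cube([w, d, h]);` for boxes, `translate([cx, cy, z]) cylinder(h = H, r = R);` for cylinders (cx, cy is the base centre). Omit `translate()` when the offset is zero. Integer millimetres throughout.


translate([538, 288, 0]) cylinder(h = 19, r = 140);
translate([538, 288, 19]) cylinder(h = 73, r = 65);
translate([538, 288, 92]) cylinder(h = 19, r = 140);


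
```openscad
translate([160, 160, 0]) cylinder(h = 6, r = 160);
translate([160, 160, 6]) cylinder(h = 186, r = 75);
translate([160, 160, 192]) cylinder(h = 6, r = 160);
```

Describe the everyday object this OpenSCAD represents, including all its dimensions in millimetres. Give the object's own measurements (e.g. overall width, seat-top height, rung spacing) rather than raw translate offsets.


A spool: two coaxial disc flanges of radius 160 mm and thickness 6 mm, joined by a core cylinder of radius 75 mm and height 186 mm. The lower flange rests on z = 0 and the three cylinders share a vertical axis.


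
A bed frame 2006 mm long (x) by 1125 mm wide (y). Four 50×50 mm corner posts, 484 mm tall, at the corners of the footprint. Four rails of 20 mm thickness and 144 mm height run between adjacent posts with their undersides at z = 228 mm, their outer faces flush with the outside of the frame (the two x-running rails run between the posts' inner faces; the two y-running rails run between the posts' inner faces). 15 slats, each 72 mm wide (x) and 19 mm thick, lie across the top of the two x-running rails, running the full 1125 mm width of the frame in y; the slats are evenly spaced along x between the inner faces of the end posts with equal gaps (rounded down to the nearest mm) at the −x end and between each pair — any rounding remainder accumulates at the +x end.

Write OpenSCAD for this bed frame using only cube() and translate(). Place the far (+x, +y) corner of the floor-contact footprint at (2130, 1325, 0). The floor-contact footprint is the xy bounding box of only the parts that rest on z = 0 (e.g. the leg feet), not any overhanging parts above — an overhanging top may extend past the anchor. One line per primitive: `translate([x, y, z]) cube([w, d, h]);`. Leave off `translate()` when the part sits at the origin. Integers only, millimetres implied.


translate([124, 200, 0]) cube([50, 50, 484]);
translate([124, 1275, 0]) cube([50, 50, 484]);
translate([2080, 200, 0]) cube([50, 50, 484]);
translate([2080, 1275, 0]) cube([50, 50, 484]);
translate([174, 200, 228]) cube([1906, 20, 144]);
translate([174, 1305, 228]) cube([1906, 20, 144]);
translate([124, 250, 228]) cube([20, 1025, 144]);
translate([2110, 250, 228]) cube([20, 1025, 144]);
translate([225, 200, 372]) cube([72, 1125, 19]);
translate([348, 200, 372]) cube([72, 1125, 19]);
translate([471, 200, 372]) cube([72, 1125, 19]);
translate([594, 200, 372]) cube([72, 1125, 19]);
translate([717, 200, 372]) cube([72, 1125, 19]);
translate([840, 200, 372]) cube([72, 1125, 19]);
translate([963, 200, 372]) cube([72, 1125, 19]);
translate([1086, 200, 372]) cube([72, 1125, 19]);
translate([1209, 200, 372]) cube([72, 1125, 19]);
translate([1332, 200, 372]) cube([72, 1125, 19]);
translate([1455, 200, 372]) cube([72, 1125, 19]);
translate([1578, 200, 372]) cube([72, 1125, 19]);
translate([1701, 200, 372]) cube([72, 1125, 19]);
translate([1824, 200, 372]) cube([72, 1125, 19]);
translate([1947, 200, 372]) cube([72, 1125, 19]);
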